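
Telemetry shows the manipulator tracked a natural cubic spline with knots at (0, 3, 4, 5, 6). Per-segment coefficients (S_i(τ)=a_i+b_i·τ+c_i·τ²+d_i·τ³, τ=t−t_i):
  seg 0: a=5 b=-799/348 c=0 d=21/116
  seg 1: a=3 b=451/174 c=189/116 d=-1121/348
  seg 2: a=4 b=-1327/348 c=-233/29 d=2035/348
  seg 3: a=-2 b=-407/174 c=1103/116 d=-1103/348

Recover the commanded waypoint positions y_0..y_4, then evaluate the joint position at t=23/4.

y_0 = S_0(0) = a_0 = 5
y_1 = S_1(0) = a_1 = 3
y_2 = S_2(0) = a_2 = 4
y_3 = S_3(0) = a_3 = -2
y_4 = S_3(1) = 2
t_q=23/4 is in segment 3 (τ=3/4); S_3(τ)=1909/7424

y_0=5 y_1=3 y_2=4 y_3=-2 y_4=2
S(23/4) = 1909/7424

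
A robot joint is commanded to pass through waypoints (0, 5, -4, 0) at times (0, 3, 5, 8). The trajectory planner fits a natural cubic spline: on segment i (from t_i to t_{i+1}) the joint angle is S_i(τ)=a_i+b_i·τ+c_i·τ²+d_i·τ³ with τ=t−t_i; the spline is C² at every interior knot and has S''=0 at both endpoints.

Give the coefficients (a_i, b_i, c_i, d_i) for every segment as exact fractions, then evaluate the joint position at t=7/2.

  seg 0: a=0 b=95/24 c=0 d=-55/216
  seg 1: a=5 b=-35/12 c=-55/24 d=3/4
  seg 2: a=-4 b=-37/12 c=53/24 d=-53/216
S(7/2) = 49/16

Δ: Δ0=5/3, Δ1=-9/2, Δ2=4/3
row 1: diag=10, rhs=-37; c'=1/5, d'=-37/10
row 2: denom=10−2·1/5=48/5; d'=(35−2·-37/10)/(48/5)=53/12
back: M2=53/12
back: M1=-37/10−1/5·53/12=-55/12
M: M0=0, M1=-55/12, M2=53/12, M3=0
seg 0: a=0, c=M0/2=0, d=(M1−M0)/(6·3)=-55/216, b=Δ0−h0·(2M0+M1)/6=95/24
seg 1: a=5, c=M1/2=-55/24, d=(M2−M1)/(6·2)=3/4, b=Δ1−h1·(2M1+M2)/6=-35/12
seg 2: a=-4, c=M2/2=53/24, d=(M3−M2)/(6·3)=-53/216, b=Δ2−h2·(2M2+M3)/6=-37/12
t_q=7/2 → seg 1, τ=1/2; S=5+-35/12·τ+-55/24·τ²+3/4·τ³=49/16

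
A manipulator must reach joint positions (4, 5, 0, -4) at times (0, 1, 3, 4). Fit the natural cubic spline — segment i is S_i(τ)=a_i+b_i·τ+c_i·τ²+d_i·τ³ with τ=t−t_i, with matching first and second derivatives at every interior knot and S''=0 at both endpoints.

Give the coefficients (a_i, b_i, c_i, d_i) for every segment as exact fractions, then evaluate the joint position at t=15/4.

Δ: Δ0=1, Δ1=-5/2, Δ2=-4
row 1: diag=6, rhs=-21; c'=1/3, d'=-7/2
row 2: denom=6−2·1/3=16/3; d'=(-9−2·-7/2)/(16/3)=-3/8
back: M2=-3/8
back: M1=-7/2−1/3·-3/8=-27/8
M: M0=0, M1=-27/8, M2=-3/8, M3=0
seg 0: a=4, c=M0/2=0, d=(M1−M0)/(6·1)=-9/16, b=Δ0−h0·(2M0+M1)/6=25/16
seg 1: a=5, c=M1/2=-27/16, d=(M2−M1)/(6·2)=1/4, b=Δ1−h1·(2M1+M2)/6=-1/8
seg 2: a=0, c=M2/2=-3/16, d=(M3−M2)/(6·1)=1/16, b=Δ2−h2·(2M2+M3)/6=-31/8
t_q=15/4 → seg 2, τ=3/4; S=0+-31/8·τ+-3/16·τ²+1/16·τ³=-3057/1024

  seg 0: a=4 b=25/16 c=0 d=-9/16
  seg 1: a=5 b=-1/8 c=-27/16 d=1/4
  seg 2: a=0 b=-31/8 c=-3/16 d=1/16
S(15/4) = -3057/1024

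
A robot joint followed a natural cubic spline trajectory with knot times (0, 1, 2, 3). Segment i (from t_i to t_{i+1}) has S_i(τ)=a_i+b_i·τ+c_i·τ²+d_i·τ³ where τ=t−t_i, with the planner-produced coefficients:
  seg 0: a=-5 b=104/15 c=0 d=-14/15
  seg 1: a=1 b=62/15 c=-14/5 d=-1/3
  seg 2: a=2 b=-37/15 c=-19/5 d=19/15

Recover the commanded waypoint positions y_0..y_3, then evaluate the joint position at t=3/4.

y_0 = S_0(0) = a_0 = -5
y_1 = S_1(0) = a_1 = 1
y_2 = S_2(0) = a_2 = 2
y_3 = S_2(1) = -3
t_q=3/4 is in segment 0 (τ=3/4); S_0(τ)=-31/160

y_0=-5 y_1=1 y_2=2 y_3=-3
S(3/4) = -31/160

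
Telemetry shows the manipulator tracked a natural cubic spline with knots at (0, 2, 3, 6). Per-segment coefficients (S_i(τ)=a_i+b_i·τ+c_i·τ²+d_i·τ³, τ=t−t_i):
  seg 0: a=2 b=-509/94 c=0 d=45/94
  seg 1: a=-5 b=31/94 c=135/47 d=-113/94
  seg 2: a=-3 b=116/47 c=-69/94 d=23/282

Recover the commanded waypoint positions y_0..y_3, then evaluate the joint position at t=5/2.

y_0=2 y_1=-5 y_2=-3 y_3=0
S(5/2) = -3209/752

y_0 = S_0(0) = a_0 = 2
y_1 = S_1(0) = a_1 = -5
y_2 = S_2(0) = a_2 = -3
y_3 = S_2(3) = 0
t_q=5/2 is in segment 1 (τ=1/2); S_1(τ)=-3209/752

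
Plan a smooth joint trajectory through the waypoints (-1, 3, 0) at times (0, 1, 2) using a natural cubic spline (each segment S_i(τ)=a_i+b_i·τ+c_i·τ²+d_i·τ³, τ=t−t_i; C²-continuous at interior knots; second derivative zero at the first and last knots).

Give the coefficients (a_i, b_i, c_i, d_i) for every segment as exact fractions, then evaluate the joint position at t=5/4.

Δ: Δ0=4, Δ1=-3
row 1: diag=4, rhs=-42; c'=1/4, d'=-21/2
back: M1=-21/2
M: M0=0, M1=-21/2, M2=0
seg 0: a=-1, c=M0/2=0, d=(M1−M0)/(6·1)=-7/4, b=Δ0−h0·(2M0+M1)/6=23/4
seg 1: a=3, c=M1/2=-21/4, d=(M2−M1)/(6·1)=7/4, b=Δ1−h1·(2M1+M2)/6=1/2
t_q=5/4 → seg 1, τ=1/4; S=3+1/2·τ+-21/4·τ²+7/4·τ³=723/256

  seg 0: a=-1 b=23/4 c=0 d=-7/4
  seg 1: a=3 b=1/2 c=-21/4 d=7/4
S(5/4) = 723/256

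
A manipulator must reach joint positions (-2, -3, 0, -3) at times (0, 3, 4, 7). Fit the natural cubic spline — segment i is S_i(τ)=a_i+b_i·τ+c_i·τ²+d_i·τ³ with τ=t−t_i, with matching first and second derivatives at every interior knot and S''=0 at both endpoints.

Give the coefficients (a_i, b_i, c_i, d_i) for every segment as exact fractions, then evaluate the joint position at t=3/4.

Δ: Δ0=-1/3, Δ1=3, Δ2=-1
row 1: diag=8, rhs=20; c'=1/8, d'=5/2
row 2: denom=8−1·1/8=63/8; d'=(-24−1·5/2)/(63/8)=-212/63
back: M2=-212/63
back: M1=5/2−1/8·-212/63=184/63
M: M0=0, M1=184/63, M2=-212/63, M3=0
seg 0: a=-2, c=M0/2=0, d=(M1−M0)/(6·3)=92/567, b=Δ0−h0·(2M0+M1)/6=-113/63
seg 1: a=-3, c=M1/2=92/63, d=(M2−M1)/(6·1)=-22/21, b=Δ1−h1·(2M1+M2)/6=163/63
seg 2: a=0, c=M2/2=-106/63, d=(M3−M2)/(6·3)=106/567, b=Δ2−h2·(2M2+M3)/6=149/63
t_q=3/4 → seg 0, τ=3/4; S=-2+-113/63·τ+0·τ²+92/567·τ³=-367/112

  seg 0: a=-2 b=-113/63 c=0 d=92/567
  seg 1: a=-3 b=163/63 c=92/63 d=-22/21
  seg 2: a=0 b=149/63 c=-106/63 d=106/567
S(3/4) = -367/112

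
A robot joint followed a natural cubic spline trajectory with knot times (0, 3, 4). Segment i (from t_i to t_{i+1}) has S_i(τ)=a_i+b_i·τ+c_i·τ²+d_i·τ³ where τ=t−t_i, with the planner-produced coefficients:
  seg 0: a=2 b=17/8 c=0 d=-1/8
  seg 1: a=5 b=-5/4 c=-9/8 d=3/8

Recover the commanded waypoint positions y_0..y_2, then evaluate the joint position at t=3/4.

y_0 = S_0(0) = a_0 = 2
y_1 = S_1(0) = a_1 = 5
y_2 = S_1(1) = 3
t_q=3/4 is in segment 0 (τ=3/4); S_0(τ)=1813/512

y_0=2 y_1=5 y_2=3
S(3/4) = 1813/512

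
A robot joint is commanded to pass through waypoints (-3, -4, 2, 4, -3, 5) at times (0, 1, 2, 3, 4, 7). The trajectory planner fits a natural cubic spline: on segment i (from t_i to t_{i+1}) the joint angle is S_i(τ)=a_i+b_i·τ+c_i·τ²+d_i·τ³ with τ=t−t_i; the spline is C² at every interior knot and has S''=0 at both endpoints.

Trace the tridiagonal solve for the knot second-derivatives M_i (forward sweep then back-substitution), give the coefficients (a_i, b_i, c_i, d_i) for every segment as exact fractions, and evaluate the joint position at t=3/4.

  seg 0: a=-3 b=-3862/1299 c=0 d=2563/1299
  seg 1: a=-4 b=3827/1299 c=2563/433 d=-3722/1299
  seg 2: a=2 b=8039/1299 c=-1159/433 d=-1964/1299
  seg 3: a=4 b=-4807/1299 c=-3123/433 d=5083/1299
  seg 4: a=-3 b=-8296/1299 c=1960/433 d=-1960/3897
S(3/4) = -121861/27712

Δ: Δ0=-1, Δ1=6, Δ2=2, Δ3=-7, Δ4=8/3
row 1: diag=4, rhs=42; c'=1/4, d'=21/2
row 2: denom=4−1·1/4=15/4; d'=(-24−1·21/2)/(15/4)=-46/5
row 3: denom=4−1·4/15=56/15; d'=(-54−1·-46/5)/(56/15)=-12
row 4: denom=8−1·15/56=433/56; d'=(58−1·-12)/(433/56)=3920/433
back: M4=3920/433
back: M3=-12−15/56·3920/433=-6246/433
back: M2=-46/5−4/15·-6246/433=-2318/433
back: M1=21/2−1/4·-2318/433=5126/433
M: M0=0, M1=5126/433, M2=-2318/433, M3=-6246/433, M4=3920/433, M5=0
seg 0: a=-3, c=M0/2=0, d=(M1−M0)/(6·1)=2563/1299, b=Δ0−h0·(2M0+M1)/6=-3862/1299
seg 1: a=-4, c=M1/2=2563/433, d=(M2−M1)/(6·1)=-3722/1299, b=Δ1−h1·(2M1+M2)/6=3827/1299
seg 2: a=2, c=M2/2=-1159/433, d=(M3−M2)/(6·1)=-1964/1299, b=Δ2−h2·(2M2+M3)/6=8039/1299
seg 3: a=4, c=M3/2=-3123/433, d=(M4−M3)/(6·1)=5083/1299, b=Δ3−h3·(2M3+M4)/6=-4807/1299
seg 4: a=-3, c=M4/2=1960/433, d=(M5−M4)/(6·3)=-1960/3897, b=Δ4−h4·(2M4+M5)/6=-8296/1299
t_q=3/4 → seg 0, τ=3/4; S=-3+-3862/1299·τ+0·τ²+2563/1299·τ³=-121861/27712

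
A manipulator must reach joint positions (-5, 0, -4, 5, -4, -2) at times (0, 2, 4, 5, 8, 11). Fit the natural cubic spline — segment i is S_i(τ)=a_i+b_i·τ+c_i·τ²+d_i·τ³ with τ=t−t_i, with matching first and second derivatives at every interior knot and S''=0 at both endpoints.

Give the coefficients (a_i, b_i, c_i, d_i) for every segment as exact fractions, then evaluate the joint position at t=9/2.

  seg 0: a=-5 b=4592/933 c=0 d=-4519/7464
  seg 1: a=0 b=-4373/1866 c=-4519/1244 d=7099/3732
  seg 2: a=-4 b=11107/1866 c=9679/1244 d=-17663/3732
  seg 3: a=5 b=27299/3732 c=-1996/311 d=33361/33588
  seg 4: a=-4 b=-8165/1866 c=9409/3732 d=-9409/33588
S(9/2) = 3281/9952

Δ: Δ0=5/2, Δ1=-2, Δ2=9, Δ3=-3, Δ4=2/3
row 1: diag=8, rhs=-27; c'=1/4, d'=-27/8
row 2: denom=6−2·1/4=11/2; d'=(66−2·-27/8)/(11/2)=291/22
row 3: denom=8−1·2/11=86/11; d'=(-72−1·291/22)/(86/11)=-1875/172
row 4: denom=12−3·33/86=933/86; d'=(22−3·-1875/172)/(933/86)=9409/1866
back: M4=9409/1866
back: M3=-1875/172−33/86·9409/1866=-3992/311
back: M2=291/22−2/11·-3992/311=9679/622
back: M1=-27/8−1/4·9679/622=-4519/622
M: M0=0, M1=-4519/622, M2=9679/622, M3=-3992/311, M4=9409/1866, M5=0
seg 0: a=-5, c=M0/2=0, d=(M1−M0)/(6·2)=-4519/7464, b=Δ0−h0·(2M0+M1)/6=4592/933
seg 1: a=0, c=M1/2=-4519/1244, d=(M2−M1)/(6·2)=7099/3732, b=Δ1−h1·(2M1+M2)/6=-4373/1866
seg 2: a=-4, c=M2/2=9679/1244, d=(M3−M2)/(6·1)=-17663/3732, b=Δ2−h2·(2M2+M3)/6=11107/1866
seg 3: a=5, c=M3/2=-1996/311, d=(M4−M3)/(6·3)=33361/33588, b=Δ3−h3·(2M3+M4)/6=27299/3732
seg 4: a=-4, c=M4/2=9409/3732, d=(M5−M4)/(6·3)=-9409/33588, b=Δ4−h4·(2M4+M5)/6=-8165/1866
t_q=9/2 → seg 2, τ=1/2; S=-4+11107/1866·τ+9679/1244·τ²+-17663/3732·τ³=3281/9952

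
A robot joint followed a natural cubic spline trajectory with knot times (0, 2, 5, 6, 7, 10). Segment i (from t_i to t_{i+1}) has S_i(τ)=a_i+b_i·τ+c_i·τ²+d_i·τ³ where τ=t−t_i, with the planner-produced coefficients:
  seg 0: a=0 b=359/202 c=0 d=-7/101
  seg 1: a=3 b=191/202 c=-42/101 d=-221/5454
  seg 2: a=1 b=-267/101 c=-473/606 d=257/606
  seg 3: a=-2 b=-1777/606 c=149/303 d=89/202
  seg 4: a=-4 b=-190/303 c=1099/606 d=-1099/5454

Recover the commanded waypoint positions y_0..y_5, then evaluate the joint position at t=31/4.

y_0 = S_0(0) = a_0 = 0
y_1 = S_1(0) = a_1 = 3
y_2 = S_2(0) = a_2 = 1
y_3 = S_3(0) = a_3 = -2
y_4 = S_4(0) = a_4 = -4
y_5 = S_4(3) = 5
t_q=31/4 is in segment 4 (τ=3/4); S_4(τ)=-45703/12928

y_0=0 y_1=3 y_2=1 y_3=-2 y_4=-4 y_5=5
S(31/4) = -45703/12928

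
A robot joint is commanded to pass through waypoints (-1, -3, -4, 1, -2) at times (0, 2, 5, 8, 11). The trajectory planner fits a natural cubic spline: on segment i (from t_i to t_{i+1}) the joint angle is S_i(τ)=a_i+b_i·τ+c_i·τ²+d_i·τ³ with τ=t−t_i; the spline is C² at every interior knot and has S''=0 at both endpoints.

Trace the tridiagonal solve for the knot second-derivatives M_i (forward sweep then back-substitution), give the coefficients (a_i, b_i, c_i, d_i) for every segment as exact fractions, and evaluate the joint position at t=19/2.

Δ: Δ0=-1, Δ1=-1/3, Δ2=5/3, Δ3=-1
row 1: diag=10, rhs=4; c'=3/10, d'=2/5
row 2: denom=12−3·3/10=111/10; d'=(12−3·2/5)/(111/10)=36/37
row 3: denom=12−3·10/37=414/37; d'=(-16−3·36/37)/(414/37)=-350/207
back: M3=-350/207
back: M2=36/37−10/37·-350/207=296/207
back: M1=2/5−3/10·296/207=-2/69
M: M0=0, M1=-2/69, M2=296/207, M3=-350/207, M4=0
seg 0: a=-1, c=M0/2=0, d=(M1−M0)/(6·2)=-1/414, b=Δ0−h0·(2M0+M1)/6=-205/207
seg 1: a=-3, c=M1/2=-1/69, d=(M2−M1)/(6·3)=151/1863, b=Δ1−h1·(2M1+M2)/6=-211/207
seg 2: a=-4, c=M2/2=148/207, d=(M3−M2)/(6·3)=-323/1863, b=Δ2−h2·(2M2+M3)/6=224/207
seg 3: a=1, c=M3/2=-175/207, d=(M4−M3)/(6·3)=175/1863, b=Δ3−h3·(2M3+M4)/6=143/207
t_q=19/2 → seg 3, τ=3/2; S=1+143/207·τ+-175/207·τ²+175/1863·τ³=83/184

  seg 0: a=-1 b=-205/207 c=0 d=-1/414
  seg 1: a=-3 b=-211/207 c=-1/69 d=151/1863
  seg 2: a=-4 b=224/207 c=148/207 d=-323/1863
  seg 3: a=1 b=143/207 c=-175/207 d=175/1863
S(19/2) = 83/184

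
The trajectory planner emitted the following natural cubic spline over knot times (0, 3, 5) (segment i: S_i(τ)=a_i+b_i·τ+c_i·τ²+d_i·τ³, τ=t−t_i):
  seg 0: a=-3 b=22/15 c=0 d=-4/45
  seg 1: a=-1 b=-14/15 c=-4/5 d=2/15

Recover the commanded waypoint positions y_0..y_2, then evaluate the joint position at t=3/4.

y_0=-3 y_1=-1 y_2=-5
S(3/4) = -31/16

y_0 = S_0(0) = a_0 = -3
y_1 = S_1(0) = a_1 = -1
y_2 = S_1(2) = -5
t_q=3/4 is in segment 0 (τ=3/4); S_0(τ)=-31/16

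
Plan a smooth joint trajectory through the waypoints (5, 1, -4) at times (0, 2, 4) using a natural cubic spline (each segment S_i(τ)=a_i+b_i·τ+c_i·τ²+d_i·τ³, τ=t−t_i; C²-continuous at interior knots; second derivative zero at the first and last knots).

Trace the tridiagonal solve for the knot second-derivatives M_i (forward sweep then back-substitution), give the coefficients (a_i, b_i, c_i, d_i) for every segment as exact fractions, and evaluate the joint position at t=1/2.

  seg 0: a=5 b=-15/8 c=0 d=-1/32
  seg 1: a=1 b=-9/4 c=-3/16 d=1/32
S(1/2) = 1039/256

Δ: Δ0=-2, Δ1=-5/2
row 1: diag=8, rhs=-3; c'=1/4, d'=-3/8
back: M1=-3/8
M: M0=0, M1=-3/8, M2=0
seg 0: a=5, c=M0/2=0, d=(M1−M0)/(6·2)=-1/32, b=Δ0−h0·(2M0+M1)/6=-15/8
seg 1: a=1, c=M1/2=-3/16, d=(M2−M1)/(6·2)=1/32, b=Δ1−h1·(2M1+M2)/6=-9/4
t_q=1/2 → seg 0, τ=1/2; S=5+-15/8·τ+0·τ²+-1/32·τ³=1039/256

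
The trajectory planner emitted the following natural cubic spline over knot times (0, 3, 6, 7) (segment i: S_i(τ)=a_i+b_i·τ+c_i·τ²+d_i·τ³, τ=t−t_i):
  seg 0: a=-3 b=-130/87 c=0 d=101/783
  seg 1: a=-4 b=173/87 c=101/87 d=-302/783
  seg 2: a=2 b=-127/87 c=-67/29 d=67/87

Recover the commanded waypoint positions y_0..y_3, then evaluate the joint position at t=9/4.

y_0 = S_0(0) = a_0 = -3
y_1 = S_1(0) = a_1 = -4
y_2 = S_2(0) = a_2 = 2
y_3 = S_2(1) = -1
t_q=9/4 is in segment 0 (τ=9/4); S_0(τ)=-9081/1856

y_0=-3 y_1=-4 y_2=2 y_3=-1
S(9/4) = -9081/1856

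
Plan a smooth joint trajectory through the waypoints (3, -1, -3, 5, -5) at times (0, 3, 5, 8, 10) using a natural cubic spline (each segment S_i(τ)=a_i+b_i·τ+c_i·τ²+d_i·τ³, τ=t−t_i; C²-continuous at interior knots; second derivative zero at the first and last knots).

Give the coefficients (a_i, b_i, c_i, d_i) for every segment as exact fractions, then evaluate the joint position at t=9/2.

  seg 0: a=3 b=-893/870 c=0 d=-89/2610
  seg 1: a=-1 b=-847/435 c=-89/290 d=679/1740
  seg 2: a=-3 b=656/435 c=59/29 d=-239/435
  seg 3: a=5 b=-487/435 c=-422/145 d=211/435
S(9/2) = -3057/928

Δ: Δ0=-4/3, Δ1=-1, Δ2=8/3, Δ3=-5
row 1: diag=10, rhs=2; c'=1/5, d'=1/5
row 2: denom=10−2·1/5=48/5; d'=(22−2·1/5)/(48/5)=9/4
row 3: denom=10−3·5/16=145/16; d'=(-46−3·9/4)/(145/16)=-844/145
back: M3=-844/145
back: M2=9/4−5/16·-844/145=118/29
back: M1=1/5−1/5·118/29=-89/145
M: M0=0, M1=-89/145, M2=118/29, M3=-844/145, M4=0
seg 0: a=3, c=M0/2=0, d=(M1−M0)/(6·3)=-89/2610, b=Δ0−h0·(2M0+M1)/6=-893/870
seg 1: a=-1, c=M1/2=-89/290, d=(M2−M1)/(6·2)=679/1740, b=Δ1−h1·(2M1+M2)/6=-847/435
seg 2: a=-3, c=M2/2=59/29, d=(M3−M2)/(6·3)=-239/435, b=Δ2−h2·(2M2+M3)/6=656/435
seg 3: a=5, c=M3/2=-422/145, d=(M4−M3)/(6·2)=211/435, b=Δ3−h3·(2M3+M4)/6=-487/435
t_q=9/2 → seg 1, τ=3/2; S=-1+-847/435·τ+-89/290·τ²+679/1740·τ³=-3057/928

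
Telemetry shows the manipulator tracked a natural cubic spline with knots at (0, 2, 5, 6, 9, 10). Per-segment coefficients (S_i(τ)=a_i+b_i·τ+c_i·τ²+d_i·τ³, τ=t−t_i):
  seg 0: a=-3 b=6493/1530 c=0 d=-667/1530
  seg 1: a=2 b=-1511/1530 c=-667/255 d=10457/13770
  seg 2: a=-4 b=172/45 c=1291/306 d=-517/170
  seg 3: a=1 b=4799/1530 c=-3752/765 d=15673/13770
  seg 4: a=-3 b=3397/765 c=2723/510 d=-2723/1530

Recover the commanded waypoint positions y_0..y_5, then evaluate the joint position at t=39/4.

y_0 = S_0(0) = a_0 = -3
y_1 = S_1(0) = a_1 = 2
y_2 = S_2(0) = a_2 = -4
y_3 = S_3(0) = a_3 = 1
y_4 = S_4(0) = a_4 = -3
y_5 = S_4(1) = 5
t_q=39/4 is in segment 4 (τ=3/4); S_4(τ)=16861/6528

y_0=-3 y_1=2 y_2=-4 y_3=1 y_4=-3 y_5=5
S(39/4) = 16861/6528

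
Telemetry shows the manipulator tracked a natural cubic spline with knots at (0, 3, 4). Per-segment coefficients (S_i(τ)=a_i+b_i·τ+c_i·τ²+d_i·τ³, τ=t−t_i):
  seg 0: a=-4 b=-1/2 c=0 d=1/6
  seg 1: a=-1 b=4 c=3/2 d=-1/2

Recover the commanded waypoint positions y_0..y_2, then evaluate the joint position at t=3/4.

y_0=-4 y_1=-1 y_2=4
S(3/4) = -551/128

y_0 = S_0(0) = a_0 = -4
y_1 = S_1(0) = a_1 = -1
y_2 = S_1(1) = 4
t_q=3/4 is in segment 0 (τ=3/4); S_0(τ)=-551/128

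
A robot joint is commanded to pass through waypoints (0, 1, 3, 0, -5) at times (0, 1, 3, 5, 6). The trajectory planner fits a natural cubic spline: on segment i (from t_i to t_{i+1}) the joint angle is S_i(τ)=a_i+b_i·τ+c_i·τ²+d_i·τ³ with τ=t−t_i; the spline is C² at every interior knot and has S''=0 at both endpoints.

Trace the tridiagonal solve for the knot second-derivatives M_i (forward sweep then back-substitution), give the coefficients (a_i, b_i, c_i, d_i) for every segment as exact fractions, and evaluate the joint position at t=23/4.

Δ: Δ0=1, Δ1=1, Δ2=-3/2, Δ3=-5
row 1: diag=6, rhs=0; c'=1/3, d'=0
row 2: denom=8−2·1/3=22/3; d'=(-15−2·0)/(22/3)=-45/22
row 3: denom=6−2·3/11=60/11; d'=(-21−2·-45/22)/(60/11)=-31/10
back: M3=-31/10
back: M2=-45/22−3/11·-31/10=-6/5
back: M1=0−1/3·-6/5=2/5
M: M0=0, M1=2/5, M2=-6/5, M3=-31/10, M4=0
seg 0: a=0, c=M0/2=0, d=(M1−M0)/(6·1)=1/15, b=Δ0−h0·(2M0+M1)/6=14/15
seg 1: a=1, c=M1/2=1/5, d=(M2−M1)/(6·2)=-2/15, b=Δ1−h1·(2M1+M2)/6=17/15
seg 2: a=3, c=M2/2=-3/5, d=(M3−M2)/(6·2)=-19/120, b=Δ2−h2·(2M2+M3)/6=1/3
seg 3: a=0, c=M3/2=-31/20, d=(M4−M3)/(6·1)=31/60, b=Δ3−h3·(2M3+M4)/6=-119/30
t_q=23/4 → seg 3, τ=3/4; S=0+-119/30·τ+-31/20·τ²+31/60·τ³=-929/256

  seg 0: a=0 b=14/15 c=0 d=1/15
  seg 1: a=1 b=17/15 c=1/5 d=-2/15
  seg 2: a=3 b=1/3 c=-3/5 d=-19/120
  seg 3: a=0 b=-119/30 c=-31/20 d=31/60
S(23/4) = -929/256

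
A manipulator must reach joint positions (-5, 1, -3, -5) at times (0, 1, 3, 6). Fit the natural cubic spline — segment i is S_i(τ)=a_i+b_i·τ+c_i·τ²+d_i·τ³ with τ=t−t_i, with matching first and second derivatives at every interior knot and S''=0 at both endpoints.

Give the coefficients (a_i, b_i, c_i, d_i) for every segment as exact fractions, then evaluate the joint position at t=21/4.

  seg 0: a=-5 b=157/21 c=0 d=-31/21
  seg 1: a=1 b=64/21 c=-31/7 d=20/21
  seg 2: a=-3 b=-68/21 c=9/7 d=-1/7
S(21/4) = -2421/448

Δ: Δ0=6, Δ1=-2, Δ2=-2/3
row 1: diag=6, rhs=-48; c'=1/3, d'=-8
row 2: denom=10−2·1/3=28/3; d'=(8−2·-8)/(28/3)=18/7
back: M2=18/7
back: M1=-8−1/3·18/7=-62/7
M: M0=0, M1=-62/7, M2=18/7, M3=0
seg 0: a=-5, c=M0/2=0, d=(M1−M0)/(6·1)=-31/21, b=Δ0−h0·(2M0+M1)/6=157/21
seg 1: a=1, c=M1/2=-31/7, d=(M2−M1)/(6·2)=20/21, b=Δ1−h1·(2M1+M2)/6=64/21
seg 2: a=-3, c=M2/2=9/7, d=(M3−M2)/(6·3)=-1/7, b=Δ2−h2·(2M2+M3)/6=-68/21
t_q=21/4 → seg 2, τ=9/4; S=-3+-68/21·τ+9/7·τ²+-1/7·τ³=-2421/448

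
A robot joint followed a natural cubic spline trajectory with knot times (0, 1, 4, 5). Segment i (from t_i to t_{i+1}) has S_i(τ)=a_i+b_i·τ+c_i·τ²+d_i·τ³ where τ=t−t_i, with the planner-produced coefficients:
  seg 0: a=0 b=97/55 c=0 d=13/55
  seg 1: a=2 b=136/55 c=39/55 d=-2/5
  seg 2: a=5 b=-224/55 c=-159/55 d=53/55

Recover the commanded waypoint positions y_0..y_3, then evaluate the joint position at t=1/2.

y_0=0 y_1=2 y_2=5 y_3=-1
S(1/2) = 401/440

y_0 = S_0(0) = a_0 = 0
y_1 = S_1(0) = a_1 = 2
y_2 = S_2(0) = a_2 = 5
y_3 = S_2(1) = -1
t_q=1/2 is in segment 0 (τ=1/2); S_0(τ)=401/440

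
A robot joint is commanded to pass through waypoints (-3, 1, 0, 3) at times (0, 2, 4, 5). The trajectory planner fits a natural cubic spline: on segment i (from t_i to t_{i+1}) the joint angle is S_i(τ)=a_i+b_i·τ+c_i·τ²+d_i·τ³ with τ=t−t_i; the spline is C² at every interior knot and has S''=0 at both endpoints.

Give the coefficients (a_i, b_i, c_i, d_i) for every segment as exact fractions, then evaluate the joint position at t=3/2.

  seg 0: a=-3 b=3 c=0 d=-1/4
  seg 1: a=1 b=0 c=-3/2 d=5/8
  seg 2: a=0 b=3/2 c=9/4 d=-3/4
S(3/2) = 21/32

Δ: Δ0=2, Δ1=-1/2, Δ2=3
row 1: diag=8, rhs=-15; c'=1/4, d'=-15/8
row 2: denom=6−2·1/4=11/2; d'=(21−2·-15/8)/(11/2)=9/2
back: M2=9/2
back: M1=-15/8−1/4·9/2=-3
M: M0=0, M1=-3, M2=9/2, M3=0
seg 0: a=-3, c=M0/2=0, d=(M1−M0)/(6·2)=-1/4, b=Δ0−h0·(2M0+M1)/6=3
seg 1: a=1, c=M1/2=-3/2, d=(M2−M1)/(6·2)=5/8, b=Δ1−h1·(2M1+M2)/6=0
seg 2: a=0, c=M2/2=9/4, d=(M3−M2)/(6·1)=-3/4, b=Δ2−h2·(2M2+M3)/6=3/2
t_q=3/2 → seg 0, τ=3/2; S=-3+3·τ+0·τ²+-1/4·τ³=21/32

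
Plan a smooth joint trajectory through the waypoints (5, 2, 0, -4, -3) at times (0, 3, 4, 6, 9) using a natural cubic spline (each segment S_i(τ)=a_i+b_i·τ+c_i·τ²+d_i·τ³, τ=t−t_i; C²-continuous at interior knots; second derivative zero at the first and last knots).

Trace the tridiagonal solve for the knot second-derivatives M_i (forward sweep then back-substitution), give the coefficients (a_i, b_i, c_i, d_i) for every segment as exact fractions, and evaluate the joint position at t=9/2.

  seg 0: a=5 b=-142/219 c=0 d=-77/1971
  seg 1: a=2 b=-373/219 c=-77/219 d=4/73
  seg 2: a=0 b=-491/219 c=-41/219 d=45/292
  seg 3: a=-4 b=-250/219 c=323/438 d=-323/3942
S(9/2) = -2683/2336

Δ: Δ0=-1, Δ1=-2, Δ2=-2, Δ3=1/3
row 1: diag=8, rhs=-6; c'=1/8, d'=-3/4
row 2: denom=6−1·1/8=47/8; d'=(0−1·-3/4)/(47/8)=6/47
row 3: denom=10−2·16/47=438/47; d'=(14−2·6/47)/(438/47)=323/219
back: M3=323/219
back: M2=6/47−16/47·323/219=-82/219
back: M1=-3/4−1/8·-82/219=-154/219
M: M0=0, M1=-154/219, M2=-82/219, M3=323/219, M4=0
seg 0: a=5, c=M0/2=0, d=(M1−M0)/(6·3)=-77/1971, b=Δ0−h0·(2M0+M1)/6=-142/219
seg 1: a=2, c=M1/2=-77/219, d=(M2−M1)/(6·1)=4/73, b=Δ1−h1·(2M1+M2)/6=-373/219
seg 2: a=0, c=M2/2=-41/219, d=(M3−M2)/(6·2)=45/292, b=Δ2−h2·(2M2+M3)/6=-491/219
seg 3: a=-4, c=M3/2=323/438, d=(M4−M3)/(6·3)=-323/3942, b=Δ3−h3·(2M3+M4)/6=-250/219
t_q=9/2 → seg 2, τ=1/2; S=0+-491/219·τ+-41/219·τ²+45/292·τ³=-2683/2336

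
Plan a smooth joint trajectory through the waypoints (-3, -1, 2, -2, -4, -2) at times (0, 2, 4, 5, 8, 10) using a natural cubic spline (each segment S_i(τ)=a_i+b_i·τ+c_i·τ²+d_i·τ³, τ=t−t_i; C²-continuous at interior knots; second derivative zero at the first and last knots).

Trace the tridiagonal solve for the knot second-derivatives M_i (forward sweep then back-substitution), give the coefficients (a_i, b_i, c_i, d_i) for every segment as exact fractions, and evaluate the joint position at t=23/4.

Δ: Δ0=1, Δ1=3/2, Δ2=-4, Δ3=-2/3, Δ4=1
row 1: diag=8, rhs=3; c'=1/4, d'=3/8
row 2: denom=6−2·1/4=11/2; d'=(-33−2·3/8)/(11/2)=-135/22
row 3: denom=8−1·2/11=86/11; d'=(20−1·-135/22)/(86/11)=575/172
row 4: denom=10−3·33/86=761/86; d'=(10−3·575/172)/(761/86)=-5/1522
back: M4=-5/1522
back: M3=575/172−33/86·-5/1522=2545/761
back: M2=-135/22−2/11·2545/761=-10265/1522
back: M1=3/8−1/4·-10265/1522=3137/1522
M: M0=0, M1=3137/1522, M2=-10265/1522, M3=2545/761, M4=-5/1522, M5=0
seg 0: a=-3, c=M0/2=0, d=(M1−M0)/(6·2)=3137/18264, b=Δ0−h0·(2M0+M1)/6=1429/4566
seg 1: a=-1, c=M1/2=3137/3044, d=(M2−M1)/(6·2)=-6701/9132, b=Δ1−h1·(2M1+M2)/6=5420/2283
seg 2: a=2, c=M2/2=-10265/3044, d=(M3−M2)/(6·1)=15355/9132, b=Δ2−h2·(2M2+M3)/6=-5272/2283
seg 3: a=-2, c=M3/2=2545/1522, d=(M4−M3)/(6·3)=-5095/27396, b=Δ3−h3·(2M3+M4)/6=-36613/9132
seg 4: a=-4, c=M4/2=-5/3044, d=(M5−M4)/(6·2)=5/18264, b=Δ4−h4·(2M4+M5)/6=2288/2283
t_q=23/4 → seg 3, τ=3/4; S=-2+-36613/9132·τ+2545/1522·τ²+-5095/27396·τ³=-807485/194816

  seg 0: a=-3 b=1429/4566 c=0 d=3137/18264
  seg 1: a=-1 b=5420/2283 c=3137/3044 d=-6701/9132
  seg 2: a=2 b=-5272/2283 c=-10265/3044 d=15355/9132
  seg 3: a=-2 b=-36613/9132 c=2545/1522 d=-5095/27396
  seg 4: a=-4 b=2288/2283 c=-5/3044 d=5/18264
S(23/4) = -807485/194816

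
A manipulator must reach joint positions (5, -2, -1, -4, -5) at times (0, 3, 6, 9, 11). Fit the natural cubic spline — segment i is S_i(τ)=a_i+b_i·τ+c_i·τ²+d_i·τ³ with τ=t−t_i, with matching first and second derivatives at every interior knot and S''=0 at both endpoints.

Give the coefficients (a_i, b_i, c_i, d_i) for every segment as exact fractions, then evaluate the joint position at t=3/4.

  seg 0: a=5 b=-871/276 c=0 d=227/2484
  seg 1: a=-2 b=-95/138 c=227/276 d=-133/828
  seg 2: a=-1 b=-25/276 c=-43/69 d=265/2484
  seg 3: a=-4 b=-131/138 c=31/92 d=-31/552
S(3/4) = 15731/5888

Δ: Δ0=-7/3, Δ1=1/3, Δ2=-1, Δ3=-1/2
row 1: diag=12, rhs=16; c'=1/4, d'=4/3
row 2: denom=12−3·1/4=45/4; d'=(-8−3·4/3)/(45/4)=-16/15
row 3: denom=10−3·4/15=46/5; d'=(3−3·-16/15)/(46/5)=31/46
back: M3=31/46
back: M2=-16/15−4/15·31/46=-86/69
back: M1=4/3−1/4·-86/69=227/138
M: M0=0, M1=227/138, M2=-86/69, M3=31/46, M4=0
seg 0: a=5, c=M0/2=0, d=(M1−M0)/(6·3)=227/2484, b=Δ0−h0·(2M0+M1)/6=-871/276
seg 1: a=-2, c=M1/2=227/276, d=(M2−M1)/(6·3)=-133/828, b=Δ1−h1·(2M1+M2)/6=-95/138
seg 2: a=-1, c=M2/2=-43/69, d=(M3−M2)/(6·3)=265/2484, b=Δ2−h2·(2M2+M3)/6=-25/276
seg 3: a=-4, c=M3/2=31/92, d=(M4−M3)/(6·2)=-31/552, b=Δ3−h3·(2M3+M4)/6=-131/138
t_q=3/4 → seg 0, τ=3/4; S=5+-871/276·τ+0·τ²+227/2484·τ³=15731/5888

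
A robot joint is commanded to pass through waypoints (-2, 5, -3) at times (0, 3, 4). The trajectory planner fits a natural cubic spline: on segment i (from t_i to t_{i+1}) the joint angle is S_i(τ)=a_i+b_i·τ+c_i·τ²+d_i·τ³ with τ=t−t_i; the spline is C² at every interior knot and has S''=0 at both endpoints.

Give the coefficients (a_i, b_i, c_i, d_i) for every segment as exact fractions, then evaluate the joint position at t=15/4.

  seg 0: a=-2 b=149/24 c=0 d=-31/72
  seg 1: a=5 b=-65/12 c=-31/8 d=31/24
S(15/4) = -357/512

Δ: Δ0=7/3, Δ1=-8
row 1: diag=8, rhs=-62; c'=1/8, d'=-31/4
back: M1=-31/4
M: M0=0, M1=-31/4, M2=0
seg 0: a=-2, c=M0/2=0, d=(M1−M0)/(6·3)=-31/72, b=Δ0−h0·(2M0+M1)/6=149/24
seg 1: a=5, c=M1/2=-31/8, d=(M2−M1)/(6·1)=31/24, b=Δ1−h1·(2M1+M2)/6=-65/12
t_q=15/4 → seg 1, τ=3/4; S=5+-65/12·τ+-31/8·τ²+31/24·τ³=-357/512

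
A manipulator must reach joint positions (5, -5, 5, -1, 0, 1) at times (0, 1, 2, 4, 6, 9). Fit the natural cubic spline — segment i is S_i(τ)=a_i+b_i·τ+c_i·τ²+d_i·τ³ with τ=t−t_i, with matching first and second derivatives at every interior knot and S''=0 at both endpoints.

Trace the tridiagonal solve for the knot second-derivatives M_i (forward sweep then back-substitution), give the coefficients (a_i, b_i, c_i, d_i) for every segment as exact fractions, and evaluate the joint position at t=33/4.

Δ: Δ0=-10, Δ1=10, Δ2=-3, Δ3=1/2, Δ4=1/3
row 1: diag=4, rhs=120; c'=1/4, d'=30
row 2: denom=6−1·1/4=23/4; d'=(-78−1·30)/(23/4)=-432/23
row 3: denom=8−2·8/23=168/23; d'=(21−2·-432/23)/(168/23)=449/56
row 4: denom=10−2·23/84=397/42; d'=(-1−2·449/56)/(397/42)=-1431/794
back: M4=-1431/794
back: M3=449/56−23/84·-1431/794=3379/397
back: M2=-432/23−8/23·3379/397=-8632/397
back: M1=30−1/4·-8632/397=14068/397
M: M0=0, M1=14068/397, M2=-8632/397, M3=3379/397, M4=-1431/794, M5=0
seg 0: a=5, c=M0/2=0, d=(M1−M0)/(6·1)=7034/1191, b=Δ0−h0·(2M0+M1)/6=-18944/1191
seg 1: a=-5, c=M1/2=7034/397, d=(M2−M1)/(6·1)=-11350/1191, b=Δ1−h1·(2M1+M2)/6=2158/1191
seg 2: a=5, c=M2/2=-4316/397, d=(M3−M2)/(6·2)=12011/4764, b=Δ2−h2·(2M2+M3)/6=10312/1191
seg 3: a=-1, c=M3/2=3379/794, d=(M4−M3)/(6·2)=-8189/9528, b=Δ3−h3·(2M3+M4)/6=-5447/1191
seg 4: a=0, c=M4/2=-1431/1588, d=(M5−M4)/(6·3)=159/1588, b=Δ4−h4·(2M4+M5)/6=5087/2382
t_q=33/4 → seg 4, τ=9/4; S=0+5087/2382·τ+-1431/1588·τ²+159/1588·τ³=140619/101632

  seg 0: a=5 b=-18944/1191 c=0 d=7034/1191
  seg 1: a=-5 b=2158/1191 c=7034/397 d=-11350/1191
  seg 2: a=5 b=10312/1191 c=-4316/397 d=12011/4764
  seg 3: a=-1 b=-5447/1191 c=3379/794 d=-8189/9528
  seg 4: a=0 b=5087/2382 c=-1431/1588 d=159/1588
S(33/4) = 140619/101632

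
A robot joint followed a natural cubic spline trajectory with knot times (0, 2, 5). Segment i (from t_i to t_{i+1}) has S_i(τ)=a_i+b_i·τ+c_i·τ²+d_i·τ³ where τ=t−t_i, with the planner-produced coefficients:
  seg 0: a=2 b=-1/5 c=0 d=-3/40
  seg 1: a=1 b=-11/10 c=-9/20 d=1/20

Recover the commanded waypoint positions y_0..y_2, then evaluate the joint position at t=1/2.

y_0 = S_0(0) = a_0 = 2
y_1 = S_1(0) = a_1 = 1
y_2 = S_1(3) = -5
t_q=1/2 is in segment 0 (τ=1/2); S_0(τ)=121/64

y_0=2 y_1=1 y_2=-5
S(1/2) = 121/64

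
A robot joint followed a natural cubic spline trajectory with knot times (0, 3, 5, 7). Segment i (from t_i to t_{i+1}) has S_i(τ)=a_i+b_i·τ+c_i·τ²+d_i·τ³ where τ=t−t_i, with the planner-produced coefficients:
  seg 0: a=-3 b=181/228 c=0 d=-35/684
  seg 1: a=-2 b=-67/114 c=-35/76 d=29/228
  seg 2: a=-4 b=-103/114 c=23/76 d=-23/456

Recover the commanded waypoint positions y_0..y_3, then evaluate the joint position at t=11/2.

y_0 = S_0(0) = a_0 = -3
y_1 = S_1(0) = a_1 = -2
y_2 = S_2(0) = a_2 = -4
y_3 = S_2(2) = -5
t_q=11/2 is in segment 2 (τ=1/2); S_2(τ)=-5329/1216

y_0=-3 y_1=-2 y_2=-4 y_3=-5
S(11/2) = -5329/1216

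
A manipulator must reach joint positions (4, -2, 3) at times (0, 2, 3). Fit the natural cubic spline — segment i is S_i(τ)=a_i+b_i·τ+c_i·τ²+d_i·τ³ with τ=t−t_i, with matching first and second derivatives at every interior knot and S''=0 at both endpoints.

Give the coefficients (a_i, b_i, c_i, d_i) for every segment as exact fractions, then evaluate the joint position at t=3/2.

  seg 0: a=4 b=-17/3 c=0 d=2/3
  seg 1: a=-2 b=7/3 c=4 d=-4/3
S(3/2) = -9/4

Δ: Δ0=-3, Δ1=5
row 1: diag=6, rhs=48; c'=1/6, d'=8
back: M1=8
M: M0=0, M1=8, M2=0
seg 0: a=4, c=M0/2=0, d=(M1−M0)/(6·2)=2/3, b=Δ0−h0·(2M0+M1)/6=-17/3
seg 1: a=-2, c=M1/2=4, d=(M2−M1)/(6·1)=-4/3, b=Δ1−h1·(2M1+M2)/6=7/3
t_q=3/2 → seg 0, τ=3/2; S=4+-17/3·τ+0·τ²+2/3·τ³=-9/4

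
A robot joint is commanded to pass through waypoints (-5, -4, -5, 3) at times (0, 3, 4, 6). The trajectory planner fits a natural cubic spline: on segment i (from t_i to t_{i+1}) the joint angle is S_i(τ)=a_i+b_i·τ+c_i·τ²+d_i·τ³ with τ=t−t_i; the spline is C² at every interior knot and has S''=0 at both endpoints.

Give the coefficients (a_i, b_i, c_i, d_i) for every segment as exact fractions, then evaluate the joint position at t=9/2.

  seg 0: a=-5 b=164/141 c=0 d=-13/141
  seg 1: a=-4 b=-187/141 c=-39/47 d=163/141
  seg 2: a=-5 b=68/141 c=124/47 d=-62/141
S(9/2) = -781/188

Δ: Δ0=1/3, Δ1=-1, Δ2=4
row 1: diag=8, rhs=-8; c'=1/8, d'=-1
row 2: denom=6−1·1/8=47/8; d'=(30−1·-1)/(47/8)=248/47
back: M2=248/47
back: M1=-1−1/8·248/47=-78/47
M: M0=0, M1=-78/47, M2=248/47, M3=0
seg 0: a=-5, c=M0/2=0, d=(M1−M0)/(6·3)=-13/141, b=Δ0−h0·(2M0+M1)/6=164/141
seg 1: a=-4, c=M1/2=-39/47, d=(M2−M1)/(6·1)=163/141, b=Δ1−h1·(2M1+M2)/6=-187/141
seg 2: a=-5, c=M2/2=124/47, d=(M3−M2)/(6·2)=-62/141, b=Δ2−h2·(2M2+M3)/6=68/141
t_q=9/2 → seg 2, τ=1/2; S=-5+68/141·τ+124/47·τ²+-62/141·τ³=-781/188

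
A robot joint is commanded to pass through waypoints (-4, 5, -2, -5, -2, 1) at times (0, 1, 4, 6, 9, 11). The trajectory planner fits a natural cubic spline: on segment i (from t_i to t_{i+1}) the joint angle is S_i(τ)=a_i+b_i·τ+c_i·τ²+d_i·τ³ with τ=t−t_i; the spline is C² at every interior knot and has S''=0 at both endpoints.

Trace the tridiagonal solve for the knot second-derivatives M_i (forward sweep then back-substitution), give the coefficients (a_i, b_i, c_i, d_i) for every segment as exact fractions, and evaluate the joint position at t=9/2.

  seg 0: a=-4 b=43477/4094 c=0 d=-6631/4094
  seg 1: a=5 b=11792/2047 c=-19893/4094 d=79627/110538
  seg 2: a=-2 b=-16147/4094 c=9974/6141 d=-4939/24564
  seg 3: a=-5 b=1717/12282 c=5131/12282 d=-2414/55269
  seg 4: a=-2 b=18019/12282 c=101/4094 d=-101/24564
S(9/2) = -235233/65504

Δ: Δ0=9, Δ1=-7/3, Δ2=-3/2, Δ3=1, Δ4=3/2
row 1: diag=8, rhs=-68; c'=3/8, d'=-17/2
row 2: denom=10−3·3/8=71/8; d'=(5−3·-17/2)/(71/8)=244/71
row 3: denom=10−2·16/71=678/71; d'=(15−2·244/71)/(678/71)=577/678
row 4: denom=10−3·71/226=2047/226; d'=(3−3·577/678)/(2047/226)=101/2047
back: M4=101/2047
back: M3=577/678−71/226·101/2047=5131/6141
back: M2=244/71−16/71·5131/6141=19948/6141
back: M1=-17/2−3/8·19948/6141=-19893/2047
M: M0=0, M1=-19893/2047, M2=19948/6141, M3=5131/6141, M4=101/2047, M5=0
seg 0: a=-4, c=M0/2=0, d=(M1−M0)/(6·1)=-6631/4094, b=Δ0−h0·(2M0+M1)/6=43477/4094
seg 1: a=5, c=M1/2=-19893/4094, d=(M2−M1)/(6·3)=79627/110538, b=Δ1−h1·(2M1+M2)/6=11792/2047
seg 2: a=-2, c=M2/2=9974/6141, d=(M3−M2)/(6·2)=-4939/24564, b=Δ2−h2·(2M2+M3)/6=-16147/4094
seg 3: a=-5, c=M3/2=5131/12282, d=(M4−M3)/(6·3)=-2414/55269, b=Δ3−h3·(2M3+M4)/6=1717/12282
seg 4: a=-2, c=M4/2=101/4094, d=(M5−M4)/(6·2)=-101/24564, b=Δ4−h4·(2M4+M5)/6=18019/12282
t_q=9/2 → seg 2, τ=1/2; S=-2+-16147/4094·τ+9974/6141·τ²+-4939/24564·τ³=-235233/65504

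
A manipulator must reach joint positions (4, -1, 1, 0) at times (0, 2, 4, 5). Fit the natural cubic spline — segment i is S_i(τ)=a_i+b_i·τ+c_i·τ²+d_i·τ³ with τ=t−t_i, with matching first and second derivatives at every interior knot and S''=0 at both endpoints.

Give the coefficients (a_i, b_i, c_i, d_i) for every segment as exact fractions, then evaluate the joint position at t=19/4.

  seg 0: a=4 b=-40/11 c=0 d=25/88
  seg 1: a=-1 b=-5/22 c=75/44 d=-6/11
  seg 2: a=1 b=1/22 c=-69/44 d=23/44
S(19/4) = 1049/2816

Δ: Δ0=-5/2, Δ1=1, Δ2=-1
row 1: diag=8, rhs=21; c'=1/4, d'=21/8
row 2: denom=6−2·1/4=11/2; d'=(-12−2·21/8)/(11/2)=-69/22
back: M2=-69/22
back: M1=21/8−1/4·-69/22=75/22
M: M0=0, M1=75/22, M2=-69/22, M3=0
seg 0: a=4, c=M0/2=0, d=(M1−M0)/(6·2)=25/88, b=Δ0−h0·(2M0+M1)/6=-40/11
seg 1: a=-1, c=M1/2=75/44, d=(M2−M1)/(6·2)=-6/11, b=Δ1−h1·(2M1+M2)/6=-5/22
seg 2: a=1, c=M2/2=-69/44, d=(M3−M2)/(6·1)=23/44, b=Δ2−h2·(2M2+M3)/6=1/22
t_q=19/4 → seg 2, τ=3/4; S=1+1/22·τ+-69/44·τ²+23/44·τ³=1049/2816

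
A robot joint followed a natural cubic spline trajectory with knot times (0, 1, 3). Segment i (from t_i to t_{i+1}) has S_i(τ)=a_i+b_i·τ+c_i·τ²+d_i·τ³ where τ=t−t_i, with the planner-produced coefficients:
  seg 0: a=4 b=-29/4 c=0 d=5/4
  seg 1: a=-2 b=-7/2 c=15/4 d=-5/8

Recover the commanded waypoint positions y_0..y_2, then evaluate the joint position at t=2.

y_0=4 y_1=-2 y_2=1
S(2) = -19/8

y_0 = S_0(0) = a_0 = 4
y_1 = S_1(0) = a_1 = -2
y_2 = S_1(2) = 1
t_q=2 is in segment 1 (τ=1); S_1(τ)=-19/8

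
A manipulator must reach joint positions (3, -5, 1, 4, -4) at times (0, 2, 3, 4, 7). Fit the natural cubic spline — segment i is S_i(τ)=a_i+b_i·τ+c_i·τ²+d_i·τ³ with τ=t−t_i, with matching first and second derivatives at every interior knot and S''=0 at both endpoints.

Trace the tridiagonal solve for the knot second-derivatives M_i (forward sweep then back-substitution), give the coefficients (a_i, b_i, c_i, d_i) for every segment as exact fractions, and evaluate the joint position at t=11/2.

Δ: Δ0=-4, Δ1=6, Δ2=3, Δ3=-8/3
row 1: diag=6, rhs=60; c'=1/6, d'=10
row 2: denom=4−1·1/6=23/6; d'=(-18−1·10)/(23/6)=-168/23
row 3: denom=8−1·6/23=178/23; d'=(-34−1·-168/23)/(178/23)=-307/89
back: M3=-307/89
back: M2=-168/23−6/23·-307/89=-570/89
back: M1=10−1/6·-570/89=985/89
M: M0=0, M1=985/89, M2=-570/89, M3=-307/89, M4=0
seg 0: a=3, c=M0/2=0, d=(M1−M0)/(6·2)=985/1068, b=Δ0−h0·(2M0+M1)/6=-2053/267
seg 1: a=-5, c=M1/2=985/178, d=(M2−M1)/(6·1)=-1555/534, b=Δ1−h1·(2M1+M2)/6=902/267
seg 2: a=1, c=M2/2=-285/89, d=(M3−M2)/(6·1)=263/534, b=Δ2−h2·(2M2+M3)/6=3049/534
seg 3: a=4, c=M3/2=-307/178, d=(M4−M3)/(6·3)=307/1602, b=Δ3−h3·(2M3+M4)/6=209/267
t_q=11/2 → seg 3, τ=3/2; S=4+209/267·τ+-307/178·τ²+307/1602·τ³=2763/1424

  seg 0: a=3 b=-2053/267 c=0 d=985/1068
  seg 1: a=-5 b=902/267 c=985/178 d=-1555/534
  seg 2: a=1 b=3049/534 c=-285/89 d=263/534
  seg 3: a=4 b=209/267 c=-307/178 d=307/1602
S(11/2) = 2763/1424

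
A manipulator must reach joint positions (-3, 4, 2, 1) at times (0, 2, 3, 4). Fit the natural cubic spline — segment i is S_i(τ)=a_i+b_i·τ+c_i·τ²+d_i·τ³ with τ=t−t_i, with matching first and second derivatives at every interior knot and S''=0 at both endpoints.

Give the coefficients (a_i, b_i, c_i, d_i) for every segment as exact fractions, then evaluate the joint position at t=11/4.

  seg 0: a=-3 b=11/2 c=0 d=-1/2
  seg 1: a=4 b=-1/2 c=-3 d=3/2
  seg 2: a=2 b=-2 c=3/2 d=-1/2
S(11/4) = 329/128

Δ: Δ0=7/2, Δ1=-2, Δ2=-1
row 1: diag=6, rhs=-33; c'=1/6, d'=-11/2
row 2: denom=4−1·1/6=23/6; d'=(6−1·-11/2)/(23/6)=3
back: M2=3
back: M1=-11/2−1/6·3=-6
M: M0=0, M1=-6, M2=3, M3=0
seg 0: a=-3, c=M0/2=0, d=(M1−M0)/(6·2)=-1/2, b=Δ0−h0·(2M0+M1)/6=11/2
seg 1: a=4, c=M1/2=-3, d=(M2−M1)/(6·1)=3/2, b=Δ1−h1·(2M1+M2)/6=-1/2
seg 2: a=2, c=M2/2=3/2, d=(M3−M2)/(6·1)=-1/2, b=Δ2−h2·(2M2+M3)/6=-2
t_q=11/4 → seg 1, τ=3/4; S=4+-1/2·τ+-3·τ²+3/2·τ³=329/128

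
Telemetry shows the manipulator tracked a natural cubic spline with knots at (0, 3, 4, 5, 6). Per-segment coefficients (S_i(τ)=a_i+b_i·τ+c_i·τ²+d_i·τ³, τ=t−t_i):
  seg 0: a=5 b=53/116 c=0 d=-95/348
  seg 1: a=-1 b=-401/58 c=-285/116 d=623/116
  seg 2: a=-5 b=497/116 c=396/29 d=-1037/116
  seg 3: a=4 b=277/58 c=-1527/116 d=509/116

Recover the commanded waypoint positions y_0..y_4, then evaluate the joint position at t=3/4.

y_0=5 y_1=-1 y_2=-5 y_3=4 y_4=0
S(3/4) = 38809/7424

y_0 = S_0(0) = a_0 = 5
y_1 = S_1(0) = a_1 = -1
y_2 = S_2(0) = a_2 = -5
y_3 = S_3(0) = a_3 = 4
y_4 = S_3(1) = 0
t_q=3/4 is in segment 0 (τ=3/4); S_0(τ)=38809/7424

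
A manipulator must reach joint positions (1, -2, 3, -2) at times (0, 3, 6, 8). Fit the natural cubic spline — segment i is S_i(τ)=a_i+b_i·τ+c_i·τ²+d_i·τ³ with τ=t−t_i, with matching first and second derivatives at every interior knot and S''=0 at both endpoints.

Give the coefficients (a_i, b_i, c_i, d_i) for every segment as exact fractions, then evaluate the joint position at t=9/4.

Δ: Δ0=-1, Δ1=5/3, Δ2=-5/2
row 1: diag=12, rhs=16; c'=1/4, d'=4/3
row 2: denom=10−3·1/4=37/4; d'=(-25−3·4/3)/(37/4)=-116/37
back: M2=-116/37
back: M1=4/3−1/4·-116/37=235/111
M: M0=0, M1=235/111, M2=-116/37, M3=0
seg 0: a=1, c=M0/2=0, d=(M1−M0)/(6·3)=235/1998, b=Δ0−h0·(2M0+M1)/6=-457/222
seg 1: a=-2, c=M1/2=235/222, d=(M2−M1)/(6·3)=-583/1998, b=Δ1−h1·(2M1+M2)/6=124/111
seg 2: a=3, c=M2/2=-58/37, d=(M3−M2)/(6·2)=29/111, b=Δ2−h2·(2M2+M3)/6=-91/222
t_q=9/4 → seg 0, τ=9/4; S=1+-457/222·τ+0·τ²+235/1998·τ³=-10855/4736

  seg 0: a=1 b=-457/222 c=0 d=235/1998
  seg 1: a=-2 b=124/111 c=235/222 d=-583/1998
  seg 2: a=3 b=-91/222 c=-58/37 d=29/111
S(9/4) = -10855/4736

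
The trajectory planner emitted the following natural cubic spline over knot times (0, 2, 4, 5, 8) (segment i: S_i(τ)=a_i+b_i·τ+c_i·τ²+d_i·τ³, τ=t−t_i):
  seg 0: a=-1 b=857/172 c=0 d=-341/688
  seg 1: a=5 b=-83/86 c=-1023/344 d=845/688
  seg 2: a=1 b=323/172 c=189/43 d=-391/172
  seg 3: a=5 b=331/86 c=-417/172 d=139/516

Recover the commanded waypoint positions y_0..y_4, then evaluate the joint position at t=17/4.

y_0=-1 y_1=5 y_2=1 y_3=5 y_4=2
S(17/4) = 18809/11008

y_0 = S_0(0) = a_0 = -1
y_1 = S_1(0) = a_1 = 5
y_2 = S_2(0) = a_2 = 1
y_3 = S_3(0) = a_3 = 5
y_4 = S_3(3) = 2
t_q=17/4 is in segment 2 (τ=1/4); S_2(τ)=18809/11008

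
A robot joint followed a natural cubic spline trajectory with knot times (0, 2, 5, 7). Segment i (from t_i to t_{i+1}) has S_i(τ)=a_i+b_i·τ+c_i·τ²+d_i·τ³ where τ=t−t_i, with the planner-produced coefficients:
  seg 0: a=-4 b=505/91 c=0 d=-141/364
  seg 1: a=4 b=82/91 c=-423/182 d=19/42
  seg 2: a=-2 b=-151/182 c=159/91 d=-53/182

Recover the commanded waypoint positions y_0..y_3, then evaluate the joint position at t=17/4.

y_0=-4 y_1=4 y_2=-2 y_3=1
S(17/4) = -6823/11648

y_0 = S_0(0) = a_0 = -4
y_1 = S_1(0) = a_1 = 4
y_2 = S_2(0) = a_2 = -2
y_3 = S_2(2) = 1
t_q=17/4 is in segment 1 (τ=9/4); S_1(τ)=-6823/11648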